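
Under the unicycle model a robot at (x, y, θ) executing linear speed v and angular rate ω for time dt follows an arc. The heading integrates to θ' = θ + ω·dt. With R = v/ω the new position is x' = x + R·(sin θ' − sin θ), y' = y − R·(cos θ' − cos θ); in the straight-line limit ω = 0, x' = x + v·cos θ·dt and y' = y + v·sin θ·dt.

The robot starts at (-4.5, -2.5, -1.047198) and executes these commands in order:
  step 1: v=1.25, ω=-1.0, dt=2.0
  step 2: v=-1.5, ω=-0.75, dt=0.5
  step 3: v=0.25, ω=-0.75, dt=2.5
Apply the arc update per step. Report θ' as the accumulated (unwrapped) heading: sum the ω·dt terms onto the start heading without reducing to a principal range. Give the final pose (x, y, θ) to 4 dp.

step 1: θ'=-3.0472 (R=-1.2500) → pose (-5.4647, -4.3694, -3.0472)
step 2: θ'=-3.4222 (R=2.0000) → pose (-4.7223, -4.4388, -3.4222)
step 3: θ'=-5.2972 (R=-0.3333) → pose (-4.9080, -3.9344, -5.2972)

(-4.9080, -3.9344, -5.2972)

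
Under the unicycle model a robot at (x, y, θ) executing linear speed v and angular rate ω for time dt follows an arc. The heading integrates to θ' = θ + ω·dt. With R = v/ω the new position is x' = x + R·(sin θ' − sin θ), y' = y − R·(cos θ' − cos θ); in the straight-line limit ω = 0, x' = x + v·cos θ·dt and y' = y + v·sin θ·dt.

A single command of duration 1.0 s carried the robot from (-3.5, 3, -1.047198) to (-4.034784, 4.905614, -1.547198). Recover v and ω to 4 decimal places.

Δθ = -1.547198 − -1.047198 = -0.500000
ω = Δθ/dt = -0.500000/1.0 = -0.5000
R = −Δy/(cos θ' − cos θ) = 4.0000
v = R·ω = 4.0000·-0.5000 = -2.0000

v = -2.0000, ω = -0.5000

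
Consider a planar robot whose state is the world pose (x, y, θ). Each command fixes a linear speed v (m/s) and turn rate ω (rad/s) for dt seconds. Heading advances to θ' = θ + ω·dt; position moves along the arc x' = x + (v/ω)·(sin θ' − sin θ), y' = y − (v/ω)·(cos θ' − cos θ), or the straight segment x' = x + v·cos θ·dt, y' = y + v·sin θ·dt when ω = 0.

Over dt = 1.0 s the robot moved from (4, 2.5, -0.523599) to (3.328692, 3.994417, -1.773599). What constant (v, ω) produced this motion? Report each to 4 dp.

v = -1.7500, ω = -1.2500

Δθ = -1.773599 − -0.523599 = -1.250000
ω = Δθ/dt = -1.250000/1.0 = -1.2500
R = −Δy/(cos θ' − cos θ) = 1.4000
v = R·ω = 1.4000·-1.2500 = -1.7500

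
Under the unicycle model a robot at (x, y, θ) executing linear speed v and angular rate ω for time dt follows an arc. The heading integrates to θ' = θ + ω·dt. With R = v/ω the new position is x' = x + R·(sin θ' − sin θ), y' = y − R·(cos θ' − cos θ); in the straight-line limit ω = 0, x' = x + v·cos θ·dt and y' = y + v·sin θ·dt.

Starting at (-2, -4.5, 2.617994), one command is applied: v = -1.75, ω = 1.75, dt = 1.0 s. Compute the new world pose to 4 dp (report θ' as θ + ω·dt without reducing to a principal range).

θ' = 2.6180 + 1.75·1.0 = 4.3680
R = v/ω = -1.75/1.75 = -1.0000
x' = -2 + -1.0000·(sin 4.3680 − sin 2.6180) = -0.5587
y' = -4.5 − -1.0000·(cos 4.3680 − cos 2.6180) = -3.9716

(-0.5587, -3.9716, 4.3680)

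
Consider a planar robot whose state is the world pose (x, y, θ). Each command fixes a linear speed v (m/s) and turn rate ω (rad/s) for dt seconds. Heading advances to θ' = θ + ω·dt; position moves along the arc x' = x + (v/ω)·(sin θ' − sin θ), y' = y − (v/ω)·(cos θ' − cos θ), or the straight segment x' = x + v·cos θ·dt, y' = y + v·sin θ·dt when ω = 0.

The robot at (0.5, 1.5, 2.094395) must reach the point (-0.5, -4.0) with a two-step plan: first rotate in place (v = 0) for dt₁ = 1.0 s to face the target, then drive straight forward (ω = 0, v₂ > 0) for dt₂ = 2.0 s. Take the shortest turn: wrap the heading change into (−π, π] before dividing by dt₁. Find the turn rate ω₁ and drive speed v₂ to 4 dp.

ω₁ = 2.4381, v₂ = 2.7951

heading to target = atan2(-4−1.5, -0.5−0.5) = -1.7506
Δθ = wrap(-1.7506 − 2.0944) = 2.4381; ω₁ = Δθ/dt₁ = 2.4381
distance = √((-0.5−0.5)² + (-4−1.5)²) = 5.5902; v₂ = distance/dt₂ = 2.7951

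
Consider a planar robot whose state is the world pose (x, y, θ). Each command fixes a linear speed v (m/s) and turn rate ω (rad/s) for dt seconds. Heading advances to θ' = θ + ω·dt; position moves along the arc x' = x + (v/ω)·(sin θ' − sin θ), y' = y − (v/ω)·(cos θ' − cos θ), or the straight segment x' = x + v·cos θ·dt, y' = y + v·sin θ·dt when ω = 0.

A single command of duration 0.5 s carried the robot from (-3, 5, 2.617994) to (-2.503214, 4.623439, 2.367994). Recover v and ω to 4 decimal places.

v = -1.2500, ω = -0.5000

Δθ = 2.367994 − 2.617994 = -0.250000
ω = Δθ/dt = -0.250000/0.5 = -0.5000
R = Δx/(sin θ' − sin θ) = 2.5000
v = R·ω = 2.5000·-0.5000 = -1.2500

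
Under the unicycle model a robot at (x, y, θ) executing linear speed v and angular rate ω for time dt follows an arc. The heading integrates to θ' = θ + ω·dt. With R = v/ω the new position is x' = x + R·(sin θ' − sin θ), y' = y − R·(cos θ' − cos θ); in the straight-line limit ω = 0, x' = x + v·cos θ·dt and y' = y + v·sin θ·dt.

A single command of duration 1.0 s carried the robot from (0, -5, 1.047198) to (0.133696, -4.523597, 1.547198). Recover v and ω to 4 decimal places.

Δθ = 1.547198 − 1.047198 = 0.500000
ω = Δθ/dt = 0.500000/1.0 = 0.5000
R = −Δy/(cos θ' − cos θ) = 1.0000
v = R·ω = 1.0000·0.5000 = 0.5000

v = 0.5000, ω = 0.5000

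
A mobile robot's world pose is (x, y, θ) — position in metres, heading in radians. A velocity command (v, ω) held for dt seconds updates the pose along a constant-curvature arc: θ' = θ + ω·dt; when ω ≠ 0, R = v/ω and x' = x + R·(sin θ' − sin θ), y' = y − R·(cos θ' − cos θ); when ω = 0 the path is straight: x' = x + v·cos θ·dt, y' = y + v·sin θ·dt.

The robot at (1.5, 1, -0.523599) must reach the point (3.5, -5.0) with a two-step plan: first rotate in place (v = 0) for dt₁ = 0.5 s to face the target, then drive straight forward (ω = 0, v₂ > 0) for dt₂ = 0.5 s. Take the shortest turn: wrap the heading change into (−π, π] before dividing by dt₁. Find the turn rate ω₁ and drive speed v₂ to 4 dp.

heading to target = atan2(-5−1, 3.5−1.5) = -1.2490
Δθ = wrap(-1.2490 − -0.5236) = -0.7254; ω₁ = Δθ/dt₁ = -1.4509
distance = √((3.5−1.5)² + (-5−1)²) = 6.3246; v₂ = distance/dt₂ = 12.6491

ω₁ = -1.4509, v₂ = 12.6491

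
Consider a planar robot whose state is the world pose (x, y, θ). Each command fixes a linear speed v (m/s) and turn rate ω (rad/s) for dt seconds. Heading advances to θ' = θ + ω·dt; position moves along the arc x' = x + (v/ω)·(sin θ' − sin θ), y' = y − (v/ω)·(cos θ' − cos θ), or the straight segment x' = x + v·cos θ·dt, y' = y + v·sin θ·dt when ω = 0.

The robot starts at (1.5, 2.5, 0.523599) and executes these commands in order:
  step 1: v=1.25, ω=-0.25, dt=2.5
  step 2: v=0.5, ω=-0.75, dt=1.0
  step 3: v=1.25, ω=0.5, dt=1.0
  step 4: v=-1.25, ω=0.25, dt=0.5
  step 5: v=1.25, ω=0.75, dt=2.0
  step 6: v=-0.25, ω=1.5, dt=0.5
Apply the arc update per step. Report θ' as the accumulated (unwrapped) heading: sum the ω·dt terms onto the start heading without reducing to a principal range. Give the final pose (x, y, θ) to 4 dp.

step 1: θ'=-0.1014 (R=-5.0000) → pose (4.5061, 3.1442, -0.1014)
step 2: θ'=-0.8514 (R=-0.6667) → pose (4.9401, 2.9202, -0.8514)
step 3: θ'=-0.3514 (R=2.5000) → pose (5.9601, 2.2203, -0.3514)
step 4: θ'=-0.2264 (R=-5.0000) → pose (5.3614, 2.3983, -0.2264)
step 5: θ'=1.2736 (R=1.6667) → pose (7.3291, 3.5343, 1.2736)
step 6: θ'=2.0236 (R=-0.1667) → pose (7.3386, 3.4126, 2.0236)

(7.3386, 3.4126, 2.0236)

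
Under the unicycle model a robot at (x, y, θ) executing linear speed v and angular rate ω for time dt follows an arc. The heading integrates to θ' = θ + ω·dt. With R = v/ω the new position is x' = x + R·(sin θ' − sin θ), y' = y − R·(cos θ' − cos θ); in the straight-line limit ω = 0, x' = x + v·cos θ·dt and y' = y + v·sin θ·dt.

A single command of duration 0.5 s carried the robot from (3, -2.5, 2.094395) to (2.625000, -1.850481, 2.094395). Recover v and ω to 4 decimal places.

Δθ = 2.094395 − 2.094395 = 0.000000
ω = Δθ/dt = 0.000000/0.5 = 0.0000
ω = 0 → v = (Δx·cos θ + Δy·sin θ)/dt = 1.5000

v = 1.5000, ω = 0.0000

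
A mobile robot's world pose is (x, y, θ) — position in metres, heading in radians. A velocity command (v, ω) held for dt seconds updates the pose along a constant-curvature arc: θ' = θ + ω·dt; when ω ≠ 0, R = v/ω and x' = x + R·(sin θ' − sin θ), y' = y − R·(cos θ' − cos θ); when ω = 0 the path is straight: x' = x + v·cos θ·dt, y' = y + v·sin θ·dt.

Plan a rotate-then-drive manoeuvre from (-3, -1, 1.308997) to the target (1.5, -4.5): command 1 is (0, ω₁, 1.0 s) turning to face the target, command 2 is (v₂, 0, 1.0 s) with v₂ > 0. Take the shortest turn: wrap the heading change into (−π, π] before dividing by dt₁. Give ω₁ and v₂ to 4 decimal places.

ω₁ = -1.9700, v₂ = 5.7009

heading to target = atan2(-4.5−-1, 1.5−-3) = -0.6610
Δθ = wrap(-0.6610 − 1.3090) = -1.9700; ω₁ = Δθ/dt₁ = -1.9700
distance = √((1.5−-3)² + (-4.5−-1)²) = 5.7009; v₂ = distance/dt₂ = 5.7009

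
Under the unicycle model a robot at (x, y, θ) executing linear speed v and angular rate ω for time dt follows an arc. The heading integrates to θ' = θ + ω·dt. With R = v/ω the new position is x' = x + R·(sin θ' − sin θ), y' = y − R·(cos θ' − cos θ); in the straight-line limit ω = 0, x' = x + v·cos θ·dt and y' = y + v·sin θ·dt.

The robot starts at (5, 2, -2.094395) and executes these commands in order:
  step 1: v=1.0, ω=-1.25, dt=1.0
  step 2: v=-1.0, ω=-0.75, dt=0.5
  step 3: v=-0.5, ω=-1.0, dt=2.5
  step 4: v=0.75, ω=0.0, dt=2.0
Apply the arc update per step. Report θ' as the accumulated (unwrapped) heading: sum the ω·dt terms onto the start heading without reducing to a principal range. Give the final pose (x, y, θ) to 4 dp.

(5.8615, 0.6051, -6.2194)

step 1: θ'=-3.3444 (R=-0.8000) → pose (4.1460, 1.6164, -3.3444)
step 2: θ'=-3.7194 (R=1.3333) → pose (4.6057, 1.4273, -3.7194)
step 3: θ'=-6.2194 (R=0.5000) → pose (4.3645, 0.5095, -6.2194)
step 4: θ'=-6.2194 (straight) → pose (5.8615, 0.6051, -6.2194)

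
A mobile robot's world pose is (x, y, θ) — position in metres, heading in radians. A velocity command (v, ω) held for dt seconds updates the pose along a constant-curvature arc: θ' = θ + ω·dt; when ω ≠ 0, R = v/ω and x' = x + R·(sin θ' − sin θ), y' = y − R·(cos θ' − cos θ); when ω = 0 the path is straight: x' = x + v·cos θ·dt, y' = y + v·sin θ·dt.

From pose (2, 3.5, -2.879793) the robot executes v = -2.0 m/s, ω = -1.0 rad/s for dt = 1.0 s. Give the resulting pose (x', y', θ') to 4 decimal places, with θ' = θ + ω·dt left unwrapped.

(3.8636, 3.0475, -3.8798)

θ' = -2.8798 + -1.0·1.0 = -3.8798
R = v/ω = -2.0/-1.0 = 2.0000
x' = 2 + 2.0000·(sin -3.8798 − sin -2.8798) = 3.8636
y' = 3.5 − 2.0000·(cos -3.8798 − cos -2.8798) = 3.0475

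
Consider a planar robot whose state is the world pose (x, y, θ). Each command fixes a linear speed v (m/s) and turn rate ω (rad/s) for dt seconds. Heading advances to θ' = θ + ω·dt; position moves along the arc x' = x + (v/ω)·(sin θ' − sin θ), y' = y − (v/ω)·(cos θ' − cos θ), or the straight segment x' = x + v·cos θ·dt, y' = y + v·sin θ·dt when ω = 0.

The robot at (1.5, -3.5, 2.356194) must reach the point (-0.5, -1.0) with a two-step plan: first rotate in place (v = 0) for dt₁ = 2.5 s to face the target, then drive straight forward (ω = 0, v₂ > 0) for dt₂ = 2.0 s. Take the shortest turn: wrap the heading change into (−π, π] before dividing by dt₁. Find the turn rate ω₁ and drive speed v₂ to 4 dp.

ω₁ = -0.0443, v₂ = 1.6008

heading to target = atan2(-1−-3.5, -0.5−1.5) = 2.2455
Δθ = wrap(2.2455 − 2.3562) = -0.1107; ω₁ = Δθ/dt₁ = -0.0443
distance = √((-0.5−1.5)² + (-1−-3.5)²) = 3.2016; v₂ = distance/dt₂ = 1.6008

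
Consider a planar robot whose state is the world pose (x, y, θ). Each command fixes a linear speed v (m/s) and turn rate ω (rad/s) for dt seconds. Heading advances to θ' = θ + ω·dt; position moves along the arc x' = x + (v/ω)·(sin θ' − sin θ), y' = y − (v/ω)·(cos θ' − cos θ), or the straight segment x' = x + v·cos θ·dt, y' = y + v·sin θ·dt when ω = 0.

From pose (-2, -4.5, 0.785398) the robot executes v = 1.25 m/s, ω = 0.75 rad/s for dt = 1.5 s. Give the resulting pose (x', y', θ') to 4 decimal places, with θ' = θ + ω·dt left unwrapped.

θ' = 0.7854 + 0.75·1.5 = 1.9104
R = v/ω = 1.25/0.75 = 1.6667
x' = -2 + 1.6667·(sin 1.9104 − sin 0.7854) = -1.6070
y' = -4.5 − 1.6667·(cos 1.9104 − cos 0.7854) = -2.7663

(-1.6070, -2.7663, 1.9104)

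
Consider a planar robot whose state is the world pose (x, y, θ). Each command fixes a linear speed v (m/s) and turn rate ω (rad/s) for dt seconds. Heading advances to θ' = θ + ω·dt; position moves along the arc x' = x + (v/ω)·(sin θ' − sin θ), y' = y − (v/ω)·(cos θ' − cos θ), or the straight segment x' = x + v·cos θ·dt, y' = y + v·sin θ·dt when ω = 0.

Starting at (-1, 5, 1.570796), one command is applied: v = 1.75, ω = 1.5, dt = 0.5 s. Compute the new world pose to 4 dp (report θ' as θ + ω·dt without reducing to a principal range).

θ' = 1.5708 + 1.5·0.5 = 2.3208
R = v/ω = 1.75/1.5 = 1.1667
x' = -1 + 1.1667·(sin 2.3208 − sin 1.5708) = -1.3130
y' = 5 − 1.1667·(cos 2.3208 − cos 1.5708) = 5.7952

(-1.3130, 5.7952, 2.3208)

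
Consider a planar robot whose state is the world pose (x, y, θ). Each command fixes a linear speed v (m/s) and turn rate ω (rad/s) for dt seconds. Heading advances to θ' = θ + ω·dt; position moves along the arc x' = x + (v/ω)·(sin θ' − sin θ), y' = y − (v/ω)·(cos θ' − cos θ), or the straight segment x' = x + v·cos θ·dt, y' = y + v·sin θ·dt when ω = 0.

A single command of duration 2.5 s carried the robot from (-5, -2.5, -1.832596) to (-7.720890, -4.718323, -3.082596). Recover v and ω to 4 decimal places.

Δθ = -3.082596 − -1.832596 = -1.250000
ω = Δθ/dt = -1.250000/2.5 = -0.5000
R = Δx/(sin θ' − sin θ) = -3.0000
v = R·ω = -3.0000·-0.5000 = 1.5000

v = 1.5000, ω = -0.5000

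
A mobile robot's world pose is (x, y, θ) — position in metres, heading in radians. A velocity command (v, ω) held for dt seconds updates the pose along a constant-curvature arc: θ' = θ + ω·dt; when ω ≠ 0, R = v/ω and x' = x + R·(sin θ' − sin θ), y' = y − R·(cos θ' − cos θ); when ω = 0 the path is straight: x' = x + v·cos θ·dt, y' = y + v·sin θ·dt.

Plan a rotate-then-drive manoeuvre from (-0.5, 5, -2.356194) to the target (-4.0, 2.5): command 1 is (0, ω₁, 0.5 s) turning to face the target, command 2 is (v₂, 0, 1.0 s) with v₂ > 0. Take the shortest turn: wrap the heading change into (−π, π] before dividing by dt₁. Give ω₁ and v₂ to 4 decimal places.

heading to target = atan2(2.5−5, -4−-0.5) = -2.5213
Δθ = wrap(-2.5213 − -2.3562) = -0.1651; ω₁ = Δθ/dt₁ = -0.3303
distance = √((-4−-0.5)² + (2.5−5)²) = 4.3012; v₂ = distance/dt₂ = 4.3012

ω₁ = -0.3303, v₂ = 4.3012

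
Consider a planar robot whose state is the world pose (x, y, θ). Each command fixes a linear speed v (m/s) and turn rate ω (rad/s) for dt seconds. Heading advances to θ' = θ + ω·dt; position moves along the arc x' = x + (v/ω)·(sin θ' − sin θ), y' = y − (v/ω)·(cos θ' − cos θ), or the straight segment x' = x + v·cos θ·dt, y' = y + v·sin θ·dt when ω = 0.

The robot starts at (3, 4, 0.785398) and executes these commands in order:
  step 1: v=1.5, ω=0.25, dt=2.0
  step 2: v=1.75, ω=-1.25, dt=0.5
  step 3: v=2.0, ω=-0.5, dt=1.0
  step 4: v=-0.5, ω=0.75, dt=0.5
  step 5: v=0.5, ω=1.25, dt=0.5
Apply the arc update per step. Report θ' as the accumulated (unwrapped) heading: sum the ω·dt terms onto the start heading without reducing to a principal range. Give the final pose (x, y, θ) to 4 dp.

step 1: θ'=1.2854 (R=6.0000) → pose (4.5147, 6.5534, 1.2854)
step 2: θ'=0.6604 (R=-1.4000) → pose (4.9992, 7.2649, 0.6604)
step 3: θ'=0.1604 (R=-4.0000) → pose (6.8141, 8.0546, 0.1604)
step 4: θ'=0.5354 (R=-0.6667) → pose (6.5805, 7.9698, 0.5354)
step 5: θ'=1.1604 (R=0.4000) → pose (6.7432, 8.1543, 1.1604)

(6.7432, 8.1543, 1.1604)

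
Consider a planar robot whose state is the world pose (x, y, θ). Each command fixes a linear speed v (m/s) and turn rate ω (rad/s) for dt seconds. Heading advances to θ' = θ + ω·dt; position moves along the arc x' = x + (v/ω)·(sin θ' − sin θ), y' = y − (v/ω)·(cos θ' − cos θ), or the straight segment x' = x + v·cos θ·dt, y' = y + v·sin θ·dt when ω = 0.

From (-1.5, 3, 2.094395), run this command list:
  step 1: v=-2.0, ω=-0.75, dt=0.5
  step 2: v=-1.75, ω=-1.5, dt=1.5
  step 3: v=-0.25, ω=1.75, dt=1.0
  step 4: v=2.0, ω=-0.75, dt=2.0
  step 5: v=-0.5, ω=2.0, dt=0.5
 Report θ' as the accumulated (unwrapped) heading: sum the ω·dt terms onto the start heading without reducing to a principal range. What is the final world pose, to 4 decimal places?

step 1: θ'=1.7194 (R=2.6667) → pose (-1.1721, 2.0615, 1.7194)
step 2: θ'=-0.5306 (R=1.1667) → pose (-2.9163, 0.8825, -0.5306)
step 3: θ'=1.2194 (R=-0.1429) → pose (-3.1228, 0.8085, 1.2194)
step 4: θ'=-0.2806 (R=-2.6667) → pose (0.1195, 2.4529, -0.2806)
step 5: θ'=0.7194 (R=-0.2500) → pose (-0.1145, 2.4007, 0.7194)

(-0.1145, 2.4007, 0.7194)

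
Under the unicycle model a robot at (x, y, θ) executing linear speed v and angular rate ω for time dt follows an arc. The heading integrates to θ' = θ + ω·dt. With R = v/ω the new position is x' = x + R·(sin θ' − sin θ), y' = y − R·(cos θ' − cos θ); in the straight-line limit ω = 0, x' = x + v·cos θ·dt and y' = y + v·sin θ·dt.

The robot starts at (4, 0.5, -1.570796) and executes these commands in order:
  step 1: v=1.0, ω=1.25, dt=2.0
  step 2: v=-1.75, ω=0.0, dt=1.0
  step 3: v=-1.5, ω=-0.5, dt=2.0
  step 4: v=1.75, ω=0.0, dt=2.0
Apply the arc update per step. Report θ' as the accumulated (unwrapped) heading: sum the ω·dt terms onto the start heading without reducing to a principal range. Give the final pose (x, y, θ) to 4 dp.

step 1: θ'=0.9292 (R=0.8000) → pose (5.4409, 0.0212, 0.9292)
step 2: θ'=0.9292 (straight) → pose (4.3936, -1.3808, 0.9292)
step 3: θ'=-0.0708 (R=3.0000) → pose (1.7779, -2.5778, -0.0708)
step 4: θ'=-0.0708 (straight) → pose (5.2692, -2.8254, -0.0708)

(5.2692, -2.8254, -0.0708)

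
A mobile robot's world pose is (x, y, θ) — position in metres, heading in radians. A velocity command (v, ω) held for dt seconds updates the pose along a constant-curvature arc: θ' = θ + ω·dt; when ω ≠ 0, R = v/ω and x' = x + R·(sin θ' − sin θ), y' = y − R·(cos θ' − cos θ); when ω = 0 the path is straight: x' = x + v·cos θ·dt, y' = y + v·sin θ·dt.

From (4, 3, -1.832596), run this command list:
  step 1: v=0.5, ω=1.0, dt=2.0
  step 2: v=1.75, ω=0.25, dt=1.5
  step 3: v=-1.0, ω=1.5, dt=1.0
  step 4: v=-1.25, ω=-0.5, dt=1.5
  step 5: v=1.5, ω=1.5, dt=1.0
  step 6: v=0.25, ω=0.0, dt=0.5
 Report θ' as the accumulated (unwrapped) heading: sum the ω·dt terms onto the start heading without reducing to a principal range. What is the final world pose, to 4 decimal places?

step 1: θ'=0.1674 (R=0.5000) → pose (4.5663, 2.3776, 0.1674)
step 2: θ'=0.5424 (R=7.0000) → pose (7.0133, 3.2844, 0.5424)
step 3: θ'=2.0424 (R=-0.6667) → pose (6.7635, 2.4106, 2.0424)
step 4: θ'=1.2924 (R=2.5000) → pose (6.9402, 0.5878, 1.2924)
step 5: θ'=2.7924 (R=1.0000) → pose (6.3208, 1.8022, 2.7924)
step 6: θ'=2.7924 (straight) → pose (6.2034, 1.8450, 2.7924)

(6.2034, 1.8450, 2.7924)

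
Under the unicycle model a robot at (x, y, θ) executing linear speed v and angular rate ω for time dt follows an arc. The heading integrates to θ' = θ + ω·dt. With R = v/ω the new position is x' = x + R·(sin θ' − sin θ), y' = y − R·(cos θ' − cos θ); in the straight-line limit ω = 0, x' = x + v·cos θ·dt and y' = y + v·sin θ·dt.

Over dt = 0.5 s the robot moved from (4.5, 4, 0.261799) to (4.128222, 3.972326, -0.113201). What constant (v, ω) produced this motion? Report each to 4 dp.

Δθ = -0.113201 − 0.261799 = -0.375000
ω = Δθ/dt = -0.375000/0.5 = -0.7500
R = Δx/(sin θ' − sin θ) = 1.0000
v = R·ω = 1.0000·-0.7500 = -0.7500

v = -0.7500, ω = -0.7500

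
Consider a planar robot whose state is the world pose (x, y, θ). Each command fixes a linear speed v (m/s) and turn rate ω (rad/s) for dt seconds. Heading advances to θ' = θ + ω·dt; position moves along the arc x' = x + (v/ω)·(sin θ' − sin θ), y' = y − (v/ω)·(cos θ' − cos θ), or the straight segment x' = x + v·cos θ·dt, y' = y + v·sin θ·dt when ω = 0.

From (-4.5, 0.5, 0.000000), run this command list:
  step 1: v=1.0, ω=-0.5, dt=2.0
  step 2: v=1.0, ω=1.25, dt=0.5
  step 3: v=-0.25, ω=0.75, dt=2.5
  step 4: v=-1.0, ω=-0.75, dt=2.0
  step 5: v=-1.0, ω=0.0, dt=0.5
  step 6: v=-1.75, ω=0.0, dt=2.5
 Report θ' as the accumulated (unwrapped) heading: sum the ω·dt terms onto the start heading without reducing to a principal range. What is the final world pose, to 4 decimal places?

step 1: θ'=-1.0000 (R=-2.0000) → pose (-2.8171, -0.4194, -1.0000)
step 2: θ'=-0.3750 (R=0.8000) → pose (-2.4369, -0.7316, -0.3750)
step 3: θ'=1.5000 (R=-0.3333) → pose (-2.8915, -1.0181, 1.5000)
step 4: θ'=0.0000 (R=1.3333) → pose (-4.2215, -2.2572, 0.0000)
step 5: θ'=0.0000 (straight) → pose (-4.7215, -2.2572, 0.0000)
step 6: θ'=0.0000 (straight) → pose (-9.0965, -2.2572, 0.0000)

(-9.0965, -2.2572, 0.0000)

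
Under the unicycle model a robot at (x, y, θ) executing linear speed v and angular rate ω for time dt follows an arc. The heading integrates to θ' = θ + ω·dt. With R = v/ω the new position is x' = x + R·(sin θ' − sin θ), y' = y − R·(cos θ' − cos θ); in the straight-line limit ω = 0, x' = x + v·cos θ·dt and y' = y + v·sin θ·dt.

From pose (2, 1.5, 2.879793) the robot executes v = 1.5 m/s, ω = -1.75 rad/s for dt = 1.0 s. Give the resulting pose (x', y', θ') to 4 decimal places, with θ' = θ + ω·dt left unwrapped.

(1.4467, 2.6938, 1.1298)

θ' = 2.8798 + -1.75·1.0 = 1.1298
R = v/ω = 1.5/-1.75 = -0.8571
x' = 2 + -0.8571·(sin 1.1298 − sin 2.8798) = 1.4467
y' = 1.5 − -0.8571·(cos 1.1298 − cos 2.8798) = 2.6938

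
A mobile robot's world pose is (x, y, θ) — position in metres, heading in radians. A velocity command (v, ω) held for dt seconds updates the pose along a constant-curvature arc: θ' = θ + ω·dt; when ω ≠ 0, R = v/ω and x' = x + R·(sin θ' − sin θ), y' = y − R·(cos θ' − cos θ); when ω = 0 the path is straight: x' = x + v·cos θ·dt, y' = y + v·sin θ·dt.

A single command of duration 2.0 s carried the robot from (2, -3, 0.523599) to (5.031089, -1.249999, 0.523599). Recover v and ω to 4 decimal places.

v = 1.7500, ω = 0.0000

Δθ = 0.523599 − 0.523599 = 0.000000
ω = Δθ/dt = 0.000000/2.0 = 0.0000
ω = 0 → v = (Δx·cos θ + Δy·sin θ)/dt = 1.7500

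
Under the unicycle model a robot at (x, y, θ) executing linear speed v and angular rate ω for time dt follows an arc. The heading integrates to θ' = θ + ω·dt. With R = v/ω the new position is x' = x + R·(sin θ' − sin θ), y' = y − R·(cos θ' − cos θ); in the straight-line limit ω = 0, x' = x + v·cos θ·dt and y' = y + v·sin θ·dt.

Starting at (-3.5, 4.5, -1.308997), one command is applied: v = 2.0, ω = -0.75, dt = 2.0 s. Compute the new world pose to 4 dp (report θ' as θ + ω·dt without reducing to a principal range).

θ' = -1.3090 + -0.75·2.0 = -2.8090
R = v/ω = 2.0/-0.75 = -2.6667
x' = -3.5 + -2.6667·(sin -2.8090 − sin -1.3090) = -5.2051
y' = 4.5 − -2.6667·(cos -2.8090 − cos -1.3090) = 1.2893

(-5.2051, 1.2893, -2.8090)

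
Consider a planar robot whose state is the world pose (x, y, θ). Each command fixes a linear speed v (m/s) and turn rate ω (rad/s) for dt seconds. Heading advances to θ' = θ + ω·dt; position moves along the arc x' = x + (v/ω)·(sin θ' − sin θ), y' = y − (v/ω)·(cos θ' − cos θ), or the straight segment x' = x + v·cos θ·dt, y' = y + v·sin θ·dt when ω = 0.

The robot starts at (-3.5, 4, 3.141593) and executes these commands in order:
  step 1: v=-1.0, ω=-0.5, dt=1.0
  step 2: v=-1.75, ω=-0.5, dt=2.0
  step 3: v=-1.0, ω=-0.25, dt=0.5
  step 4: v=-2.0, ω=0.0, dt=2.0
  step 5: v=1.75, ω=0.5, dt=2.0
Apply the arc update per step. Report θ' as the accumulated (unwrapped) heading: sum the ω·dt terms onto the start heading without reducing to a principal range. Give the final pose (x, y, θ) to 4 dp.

(-2.3875, -0.5346, 2.5166)

step 1: θ'=2.6416 (R=2.0000) → pose (-2.5411, 3.7552, 2.6416)
step 2: θ'=1.6416 (R=3.5000) → pose (-0.7279, 0.9312, 1.6416)
step 3: θ'=1.5166 (R=4.0000) → pose (-0.7238, 0.4315, 1.5166)
step 4: θ'=1.5166 (straight) → pose (-0.9405, -3.5626, 1.5166)
step 5: θ'=2.5166 (R=3.5000) → pose (-2.3875, -0.5346, 2.5166)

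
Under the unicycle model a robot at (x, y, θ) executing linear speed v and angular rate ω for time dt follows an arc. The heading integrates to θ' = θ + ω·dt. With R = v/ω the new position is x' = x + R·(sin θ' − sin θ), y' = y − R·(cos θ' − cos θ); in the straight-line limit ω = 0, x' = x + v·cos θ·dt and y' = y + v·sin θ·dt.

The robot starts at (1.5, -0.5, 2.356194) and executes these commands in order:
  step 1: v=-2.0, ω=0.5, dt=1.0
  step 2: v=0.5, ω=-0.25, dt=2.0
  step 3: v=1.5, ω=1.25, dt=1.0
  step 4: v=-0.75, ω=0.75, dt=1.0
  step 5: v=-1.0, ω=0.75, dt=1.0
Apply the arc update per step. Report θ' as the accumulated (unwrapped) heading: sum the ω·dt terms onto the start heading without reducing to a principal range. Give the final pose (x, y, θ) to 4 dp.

(1.4357, 0.7412, 5.1062)

step 1: θ'=2.8562 (R=-4.0000) → pose (3.2023, -1.5098, 2.8562)
step 2: θ'=2.3562 (R=-2.0000) → pose (2.3511, -1.0049, 2.3562)
step 3: θ'=3.6062 (R=1.2000) → pose (0.9649, -0.7806, 3.6062)
step 4: θ'=4.3562 (R=-1.0000) → pose (1.4541, -0.2353, 4.3562)
step 5: θ'=5.1062 (R=-1.3333) → pose (1.4357, 0.7412, 5.1062)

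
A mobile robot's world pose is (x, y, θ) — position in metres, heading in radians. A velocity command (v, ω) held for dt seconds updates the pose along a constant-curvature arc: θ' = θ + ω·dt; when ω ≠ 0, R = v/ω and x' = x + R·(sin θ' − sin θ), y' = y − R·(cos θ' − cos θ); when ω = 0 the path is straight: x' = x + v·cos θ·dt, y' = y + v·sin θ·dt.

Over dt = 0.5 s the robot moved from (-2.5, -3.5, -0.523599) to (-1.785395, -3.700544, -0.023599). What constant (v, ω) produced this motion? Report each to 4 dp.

v = 1.5000, ω = 1.0000

Δθ = -0.023599 − -0.523599 = 0.500000
ω = Δθ/dt = 0.500000/0.5 = 1.0000
R = Δx/(sin θ' − sin θ) = 1.5000
v = R·ω = 1.5000·1.0000 = 1.5000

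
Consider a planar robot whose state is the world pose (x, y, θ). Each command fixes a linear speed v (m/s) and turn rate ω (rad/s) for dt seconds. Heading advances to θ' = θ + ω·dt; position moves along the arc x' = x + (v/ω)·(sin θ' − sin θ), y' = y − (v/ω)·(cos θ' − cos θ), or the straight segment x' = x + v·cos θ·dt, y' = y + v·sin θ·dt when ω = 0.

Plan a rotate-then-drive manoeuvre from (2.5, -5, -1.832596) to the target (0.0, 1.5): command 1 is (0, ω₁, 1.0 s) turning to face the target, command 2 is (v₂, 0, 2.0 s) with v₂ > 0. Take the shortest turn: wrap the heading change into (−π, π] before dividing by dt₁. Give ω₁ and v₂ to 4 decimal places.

heading to target = atan2(1.5−-5, 0−2.5) = 1.9380
Δθ = wrap(1.9380 − -1.8326) = -2.5126; ω₁ = Δθ/dt₁ = -2.5126
distance = √((0−2.5)² + (1.5−-5)²) = 6.9642; v₂ = distance/dt₂ = 3.4821

ω₁ = -2.5126, v₂ = 3.4821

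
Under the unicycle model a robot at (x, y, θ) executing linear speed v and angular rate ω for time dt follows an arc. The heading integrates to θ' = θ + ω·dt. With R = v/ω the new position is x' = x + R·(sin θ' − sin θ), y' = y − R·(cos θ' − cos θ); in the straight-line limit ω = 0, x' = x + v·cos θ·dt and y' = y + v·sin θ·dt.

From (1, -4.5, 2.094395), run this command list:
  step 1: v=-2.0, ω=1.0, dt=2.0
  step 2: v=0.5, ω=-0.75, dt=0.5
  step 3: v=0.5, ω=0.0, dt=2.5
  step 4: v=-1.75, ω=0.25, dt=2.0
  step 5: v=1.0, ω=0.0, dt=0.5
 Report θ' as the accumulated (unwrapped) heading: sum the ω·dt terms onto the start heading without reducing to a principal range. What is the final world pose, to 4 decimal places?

(5.2423, -3.4034, 4.2194)

step 1: θ'=4.0944 (R=-2.0000) → pose (4.3621, -4.6588, 4.0944)
step 2: θ'=3.7194 (R=-0.6667) → pose (4.1829, -4.8310, 3.7194)
step 3: θ'=3.7194 (straight) → pose (3.1358, -5.5137, 3.7194)
step 4: θ'=4.2194 (R=-7.0000) → pose (5.4790, -2.9629, 4.2194)
step 5: θ'=4.2194 (straight) → pose (5.2423, -3.4034, 4.2194)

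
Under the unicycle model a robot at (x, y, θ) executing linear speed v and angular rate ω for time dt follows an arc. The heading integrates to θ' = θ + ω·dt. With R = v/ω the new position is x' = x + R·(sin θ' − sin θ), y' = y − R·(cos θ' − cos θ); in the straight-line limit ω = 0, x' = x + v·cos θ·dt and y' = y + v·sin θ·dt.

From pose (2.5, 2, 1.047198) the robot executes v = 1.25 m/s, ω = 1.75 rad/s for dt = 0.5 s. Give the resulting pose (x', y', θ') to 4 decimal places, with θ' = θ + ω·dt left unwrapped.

(2.5520, 2.6030, 1.9222)

θ' = 1.0472 + 1.75·0.5 = 1.9222
R = v/ω = 1.25/1.75 = 0.7143
x' = 2.5 + 0.7143·(sin 1.9222 − sin 1.0472) = 2.5520
y' = 2 − 0.7143·(cos 1.9222 − cos 1.0472) = 2.6030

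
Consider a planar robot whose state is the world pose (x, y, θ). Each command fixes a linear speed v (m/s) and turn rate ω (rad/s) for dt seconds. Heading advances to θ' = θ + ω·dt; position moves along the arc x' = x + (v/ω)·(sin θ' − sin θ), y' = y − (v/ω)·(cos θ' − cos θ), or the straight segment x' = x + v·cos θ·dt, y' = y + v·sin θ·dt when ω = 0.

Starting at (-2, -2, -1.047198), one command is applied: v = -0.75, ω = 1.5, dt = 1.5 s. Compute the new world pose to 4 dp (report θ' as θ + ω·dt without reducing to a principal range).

θ' = -1.0472 + 1.5·1.5 = 1.2028
R = v/ω = -0.75/1.5 = -0.5000
x' = -2 + -0.5000·(sin 1.2028 − sin -1.0472) = -2.8995
y' = -2 − -0.5000·(cos 1.2028 − cos -1.0472) = -2.0701

(-2.8995, -2.0701, 1.2028)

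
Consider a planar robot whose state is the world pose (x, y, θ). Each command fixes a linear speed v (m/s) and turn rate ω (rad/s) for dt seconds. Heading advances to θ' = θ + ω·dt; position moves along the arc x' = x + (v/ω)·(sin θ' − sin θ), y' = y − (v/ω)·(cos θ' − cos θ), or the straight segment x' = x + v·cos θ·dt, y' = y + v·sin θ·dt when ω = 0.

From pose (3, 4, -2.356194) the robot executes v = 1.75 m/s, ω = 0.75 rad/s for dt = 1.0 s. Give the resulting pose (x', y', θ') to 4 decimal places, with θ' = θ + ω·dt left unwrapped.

θ' = -2.3562 + 0.75·1.0 = -1.6062
R = v/ω = 1.75/0.75 = 2.3333
x' = 3 + 2.3333·(sin -1.6062 − sin -2.3562) = 2.3180
y' = 4 − 2.3333·(cos -1.6062 − cos -2.3562) = 2.4327

(2.3180, 2.4327, -1.6062)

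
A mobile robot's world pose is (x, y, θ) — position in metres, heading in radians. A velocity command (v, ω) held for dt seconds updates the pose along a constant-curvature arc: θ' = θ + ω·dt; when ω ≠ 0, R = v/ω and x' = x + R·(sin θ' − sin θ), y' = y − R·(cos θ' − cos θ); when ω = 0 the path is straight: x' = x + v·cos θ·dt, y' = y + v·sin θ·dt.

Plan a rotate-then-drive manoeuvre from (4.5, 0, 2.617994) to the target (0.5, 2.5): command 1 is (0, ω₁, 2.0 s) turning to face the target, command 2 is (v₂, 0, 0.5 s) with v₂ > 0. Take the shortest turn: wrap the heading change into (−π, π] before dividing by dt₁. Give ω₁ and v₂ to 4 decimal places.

ω₁ = -0.0175, v₂ = 9.4340

heading to target = atan2(2.5−0, 0.5−4.5) = 2.5830
Δθ = wrap(2.5830 − 2.6180) = -0.0350; ω₁ = Δθ/dt₁ = -0.0175
distance = √((0.5−4.5)² + (2.5−0)²) = 4.7170; v₂ = distance/dt₂ = 9.4340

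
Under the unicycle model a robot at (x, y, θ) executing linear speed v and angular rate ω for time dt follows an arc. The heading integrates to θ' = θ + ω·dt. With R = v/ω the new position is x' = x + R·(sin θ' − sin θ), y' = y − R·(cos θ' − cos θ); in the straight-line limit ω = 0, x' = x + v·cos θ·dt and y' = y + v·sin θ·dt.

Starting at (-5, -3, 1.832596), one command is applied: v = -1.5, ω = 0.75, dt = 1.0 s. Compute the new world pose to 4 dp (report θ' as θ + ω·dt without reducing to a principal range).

θ' = 1.8326 + 0.75·1.0 = 2.5826
R = v/ω = -1.5/0.75 = -2.0000
x' = -5 + -2.0000·(sin 2.5826 − sin 1.8326) = -4.1288
y' = -3 − -2.0000·(cos 2.5826 − cos 1.8326) = -4.1779

(-4.1288, -4.1779, 2.5826)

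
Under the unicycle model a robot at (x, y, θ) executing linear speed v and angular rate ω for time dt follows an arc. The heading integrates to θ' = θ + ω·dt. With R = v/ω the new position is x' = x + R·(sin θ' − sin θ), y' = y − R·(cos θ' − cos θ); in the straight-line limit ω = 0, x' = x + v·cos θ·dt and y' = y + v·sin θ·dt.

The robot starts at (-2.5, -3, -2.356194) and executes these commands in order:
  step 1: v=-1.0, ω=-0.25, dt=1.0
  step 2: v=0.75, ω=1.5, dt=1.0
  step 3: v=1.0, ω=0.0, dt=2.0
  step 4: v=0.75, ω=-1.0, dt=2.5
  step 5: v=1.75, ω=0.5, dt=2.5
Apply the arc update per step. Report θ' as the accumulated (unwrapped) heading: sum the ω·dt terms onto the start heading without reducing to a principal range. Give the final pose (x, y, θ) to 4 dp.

step 1: θ'=-2.6062 (R=4.0000) → pose (-1.7123, -2.3882, -2.6062)
step 2: θ'=-1.1062 (R=0.5000) → pose (-1.9042, -3.0422, -1.1062)
step 3: θ'=-1.1062 (straight) → pose (-1.0081, -4.8302, -1.1062)
step 4: θ'=-3.6062 (R=-0.7500) → pose (-2.0146, -5.8368, -3.6062)
step 5: θ'=-2.3562 (R=3.5000) → pose (-6.0577, -6.4909, -2.3562)

(-6.0577, -6.4909, -2.3562)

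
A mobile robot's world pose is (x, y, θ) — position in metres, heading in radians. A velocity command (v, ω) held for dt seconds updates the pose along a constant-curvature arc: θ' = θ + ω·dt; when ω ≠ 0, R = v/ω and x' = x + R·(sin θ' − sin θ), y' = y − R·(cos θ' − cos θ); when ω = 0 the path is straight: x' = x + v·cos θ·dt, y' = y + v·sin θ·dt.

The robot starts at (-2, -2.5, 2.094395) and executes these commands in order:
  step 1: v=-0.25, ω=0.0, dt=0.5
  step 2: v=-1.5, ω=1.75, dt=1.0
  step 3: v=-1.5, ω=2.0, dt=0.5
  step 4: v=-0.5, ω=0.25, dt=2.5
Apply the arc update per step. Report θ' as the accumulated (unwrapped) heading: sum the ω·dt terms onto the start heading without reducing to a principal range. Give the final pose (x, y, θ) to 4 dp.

(-0.9113, -1.0525, 5.4694)

step 1: θ'=2.0944 (straight) → pose (-1.9375, -2.6083, 2.0944)
step 2: θ'=3.8444 (R=-0.8571) → pose (-0.6412, -2.8337, 3.8444)
step 3: θ'=4.8444 (R=-0.7500) → pose (-0.3825, -2.1627, 4.8444)
step 4: θ'=5.4694 (R=-2.0000) → pose (-0.9113, -1.0525, 5.4694)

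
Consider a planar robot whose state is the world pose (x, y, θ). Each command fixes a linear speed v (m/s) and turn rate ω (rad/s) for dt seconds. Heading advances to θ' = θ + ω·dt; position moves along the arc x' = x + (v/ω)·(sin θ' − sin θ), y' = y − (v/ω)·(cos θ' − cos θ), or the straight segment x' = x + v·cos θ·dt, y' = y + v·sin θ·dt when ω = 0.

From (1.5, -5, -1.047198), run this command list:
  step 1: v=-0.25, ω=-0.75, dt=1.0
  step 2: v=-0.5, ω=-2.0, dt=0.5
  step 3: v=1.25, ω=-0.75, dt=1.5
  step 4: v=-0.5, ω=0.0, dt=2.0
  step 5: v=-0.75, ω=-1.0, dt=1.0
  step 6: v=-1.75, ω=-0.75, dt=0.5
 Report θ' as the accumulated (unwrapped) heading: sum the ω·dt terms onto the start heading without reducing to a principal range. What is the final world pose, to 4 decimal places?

step 1: θ'=-1.7972 (R=0.3333) → pose (1.4638, -4.7585, -1.7972)
step 2: θ'=-2.7972 (R=0.2500) → pose (1.6231, -4.5793, -2.7972)
step 3: θ'=-3.9222 (R=-1.6667) → pose (-0.1125, -4.1947, -3.9222)
step 4: θ'=-3.9222 (straight) → pose (0.5980, -4.8984, -3.9222)
step 5: θ'=-4.9222 (R=0.7500) → pose (0.8038, -5.5874, -4.9222)
step 6: θ'=-5.2972 (R=2.3333) → pose (0.4672, -6.3896, -5.2972)

(0.4672, -6.3896, -5.2972)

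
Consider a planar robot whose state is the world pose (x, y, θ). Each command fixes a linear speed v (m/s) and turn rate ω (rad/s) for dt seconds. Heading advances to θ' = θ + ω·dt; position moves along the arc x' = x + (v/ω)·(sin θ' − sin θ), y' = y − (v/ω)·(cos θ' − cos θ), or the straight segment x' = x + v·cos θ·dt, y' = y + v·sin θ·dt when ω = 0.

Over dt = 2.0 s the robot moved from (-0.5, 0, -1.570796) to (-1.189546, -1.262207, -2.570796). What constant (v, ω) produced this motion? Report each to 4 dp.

Δθ = -2.570796 − -1.570796 = -1.000000
ω = Δθ/dt = -1.000000/2.0 = -0.5000
R = −Δy/(cos θ' − cos θ) = -1.5000
v = R·ω = -1.5000·-0.5000 = 0.7500

v = 0.7500, ω = -0.5000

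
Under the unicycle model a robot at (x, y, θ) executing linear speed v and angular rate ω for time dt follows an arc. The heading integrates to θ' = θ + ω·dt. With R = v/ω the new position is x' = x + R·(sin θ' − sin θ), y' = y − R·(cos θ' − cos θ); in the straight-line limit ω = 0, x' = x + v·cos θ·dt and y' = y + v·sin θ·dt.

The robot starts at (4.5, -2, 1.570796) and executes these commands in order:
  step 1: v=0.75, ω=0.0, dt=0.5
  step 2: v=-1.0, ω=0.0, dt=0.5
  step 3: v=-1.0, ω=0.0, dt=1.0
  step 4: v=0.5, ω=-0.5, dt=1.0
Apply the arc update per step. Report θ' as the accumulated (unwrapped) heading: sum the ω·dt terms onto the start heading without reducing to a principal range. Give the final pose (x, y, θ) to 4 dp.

step 1: θ'=1.5708 (straight) → pose (4.5000, -1.6250, 1.5708)
step 2: θ'=1.5708 (straight) → pose (4.5000, -2.1250, 1.5708)
step 3: θ'=1.5708 (straight) → pose (4.5000, -3.1250, 1.5708)
step 4: θ'=1.0708 (R=-1.0000) → pose (4.6224, -2.6456, 1.0708)

(4.6224, -2.6456, 1.0708)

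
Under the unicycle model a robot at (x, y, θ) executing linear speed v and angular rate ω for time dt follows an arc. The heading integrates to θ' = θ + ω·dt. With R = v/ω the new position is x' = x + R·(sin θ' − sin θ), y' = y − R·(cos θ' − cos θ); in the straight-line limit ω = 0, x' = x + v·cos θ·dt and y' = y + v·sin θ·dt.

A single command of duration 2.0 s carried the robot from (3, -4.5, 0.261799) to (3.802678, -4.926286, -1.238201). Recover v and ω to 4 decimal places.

v = 0.5000, ω = -0.7500

Δθ = -1.238201 − 0.261799 = -1.500000
ω = Δθ/dt = -1.500000/2.0 = -0.7500
R = Δx/(sin θ' − sin θ) = -0.6667
v = R·ω = -0.6667·-0.7500 = 0.5000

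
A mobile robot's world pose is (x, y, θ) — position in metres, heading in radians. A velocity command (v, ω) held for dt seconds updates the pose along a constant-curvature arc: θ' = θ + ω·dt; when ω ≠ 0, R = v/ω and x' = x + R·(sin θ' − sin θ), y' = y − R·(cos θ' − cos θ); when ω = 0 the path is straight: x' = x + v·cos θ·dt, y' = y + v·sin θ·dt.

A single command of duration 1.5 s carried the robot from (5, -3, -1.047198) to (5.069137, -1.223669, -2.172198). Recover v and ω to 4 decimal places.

Δθ = -2.172198 − -1.047198 = -1.125000
ω = Δθ/dt = -1.125000/1.5 = -0.7500
R = −Δy/(cos θ' − cos θ) = 1.6667
v = R·ω = 1.6667·-0.7500 = -1.2500

v = -1.2500, ω = -0.7500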